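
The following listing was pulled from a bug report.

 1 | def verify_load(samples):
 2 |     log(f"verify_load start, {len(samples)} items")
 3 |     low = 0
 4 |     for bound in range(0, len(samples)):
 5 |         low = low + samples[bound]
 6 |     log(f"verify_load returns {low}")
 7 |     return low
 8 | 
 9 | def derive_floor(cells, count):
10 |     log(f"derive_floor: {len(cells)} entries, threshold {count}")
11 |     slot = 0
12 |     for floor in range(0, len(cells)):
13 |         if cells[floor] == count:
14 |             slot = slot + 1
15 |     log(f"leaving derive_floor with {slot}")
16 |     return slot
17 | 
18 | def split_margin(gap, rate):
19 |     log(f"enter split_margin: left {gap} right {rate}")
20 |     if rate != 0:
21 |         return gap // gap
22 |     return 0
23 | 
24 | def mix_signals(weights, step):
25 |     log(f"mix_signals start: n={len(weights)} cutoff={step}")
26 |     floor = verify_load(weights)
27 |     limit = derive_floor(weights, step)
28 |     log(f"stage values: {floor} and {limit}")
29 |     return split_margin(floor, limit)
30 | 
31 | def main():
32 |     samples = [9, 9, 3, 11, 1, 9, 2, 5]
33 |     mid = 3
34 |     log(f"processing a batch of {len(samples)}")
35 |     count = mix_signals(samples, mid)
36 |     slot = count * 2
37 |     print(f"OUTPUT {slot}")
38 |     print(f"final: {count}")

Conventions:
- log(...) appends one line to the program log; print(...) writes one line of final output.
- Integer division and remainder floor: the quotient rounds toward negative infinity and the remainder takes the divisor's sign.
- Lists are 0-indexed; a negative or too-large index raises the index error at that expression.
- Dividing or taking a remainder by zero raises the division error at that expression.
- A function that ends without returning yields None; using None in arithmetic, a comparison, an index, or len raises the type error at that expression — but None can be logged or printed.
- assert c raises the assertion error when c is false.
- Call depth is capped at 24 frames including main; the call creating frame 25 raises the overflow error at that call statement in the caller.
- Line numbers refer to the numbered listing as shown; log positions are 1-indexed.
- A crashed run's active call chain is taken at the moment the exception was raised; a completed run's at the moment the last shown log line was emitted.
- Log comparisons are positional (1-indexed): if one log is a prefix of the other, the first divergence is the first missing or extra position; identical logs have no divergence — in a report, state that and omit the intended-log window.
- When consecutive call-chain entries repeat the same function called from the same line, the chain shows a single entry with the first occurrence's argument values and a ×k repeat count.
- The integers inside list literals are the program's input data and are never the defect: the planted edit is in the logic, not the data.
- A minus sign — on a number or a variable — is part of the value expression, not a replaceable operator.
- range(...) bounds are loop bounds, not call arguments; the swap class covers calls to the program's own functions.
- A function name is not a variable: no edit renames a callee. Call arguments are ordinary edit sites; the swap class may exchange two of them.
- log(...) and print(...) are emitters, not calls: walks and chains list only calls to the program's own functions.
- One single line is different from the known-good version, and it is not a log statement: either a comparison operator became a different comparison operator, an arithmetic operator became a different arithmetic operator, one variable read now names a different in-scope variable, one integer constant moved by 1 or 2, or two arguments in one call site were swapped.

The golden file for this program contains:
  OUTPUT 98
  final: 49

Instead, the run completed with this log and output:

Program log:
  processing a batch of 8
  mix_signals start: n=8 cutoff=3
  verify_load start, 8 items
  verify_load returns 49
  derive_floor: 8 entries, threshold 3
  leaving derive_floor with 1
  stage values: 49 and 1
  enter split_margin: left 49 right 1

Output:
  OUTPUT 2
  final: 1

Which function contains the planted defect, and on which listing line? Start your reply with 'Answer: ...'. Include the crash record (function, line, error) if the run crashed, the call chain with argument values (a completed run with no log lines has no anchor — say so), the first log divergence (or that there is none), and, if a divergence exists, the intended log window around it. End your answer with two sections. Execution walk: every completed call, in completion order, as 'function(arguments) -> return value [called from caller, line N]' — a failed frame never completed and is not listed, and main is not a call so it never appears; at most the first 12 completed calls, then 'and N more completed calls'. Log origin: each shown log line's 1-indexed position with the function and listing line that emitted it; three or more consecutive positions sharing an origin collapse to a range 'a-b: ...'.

Answer: the defect is in split_margin at line 21.
Core observation: Every logged value matches the working version; the printed result is what differs.
Call chain: main -> mix_signals([9, 9, 3, 11, 1, 9, 2, 5], 3) (called at line 35) -> split_margin(49, 1) (called at line 29).
First divergence: none; the two logs match at every position.
Execution walk:
  verify_load([9, 9, 3, 11, 1, 9, 2, 5]) -> 49  [called from mix_signals, line 26]
  derive_floor([9, 9, 3, 11, 1, 9, 2, 5], 3) -> 1  [called from mix_signals, line 27]
  split_margin(49, 1) -> 1  [called from mix_signals, line 29]
  mix_signals([9, 9, 3, 11, 1, 9, 2, 5], 3) -> 1  [called from main, line 35]
Log line origins:
  1 — main, line 34
  2 — mix_signals, line 25
  3 — verify_load, line 2
  4 — verify_load, line 6
  5 — derive_floor, line 10
  6 — derive_floor, line 15
  7 — mix_signals, line 28
  8 — split_margin, line 19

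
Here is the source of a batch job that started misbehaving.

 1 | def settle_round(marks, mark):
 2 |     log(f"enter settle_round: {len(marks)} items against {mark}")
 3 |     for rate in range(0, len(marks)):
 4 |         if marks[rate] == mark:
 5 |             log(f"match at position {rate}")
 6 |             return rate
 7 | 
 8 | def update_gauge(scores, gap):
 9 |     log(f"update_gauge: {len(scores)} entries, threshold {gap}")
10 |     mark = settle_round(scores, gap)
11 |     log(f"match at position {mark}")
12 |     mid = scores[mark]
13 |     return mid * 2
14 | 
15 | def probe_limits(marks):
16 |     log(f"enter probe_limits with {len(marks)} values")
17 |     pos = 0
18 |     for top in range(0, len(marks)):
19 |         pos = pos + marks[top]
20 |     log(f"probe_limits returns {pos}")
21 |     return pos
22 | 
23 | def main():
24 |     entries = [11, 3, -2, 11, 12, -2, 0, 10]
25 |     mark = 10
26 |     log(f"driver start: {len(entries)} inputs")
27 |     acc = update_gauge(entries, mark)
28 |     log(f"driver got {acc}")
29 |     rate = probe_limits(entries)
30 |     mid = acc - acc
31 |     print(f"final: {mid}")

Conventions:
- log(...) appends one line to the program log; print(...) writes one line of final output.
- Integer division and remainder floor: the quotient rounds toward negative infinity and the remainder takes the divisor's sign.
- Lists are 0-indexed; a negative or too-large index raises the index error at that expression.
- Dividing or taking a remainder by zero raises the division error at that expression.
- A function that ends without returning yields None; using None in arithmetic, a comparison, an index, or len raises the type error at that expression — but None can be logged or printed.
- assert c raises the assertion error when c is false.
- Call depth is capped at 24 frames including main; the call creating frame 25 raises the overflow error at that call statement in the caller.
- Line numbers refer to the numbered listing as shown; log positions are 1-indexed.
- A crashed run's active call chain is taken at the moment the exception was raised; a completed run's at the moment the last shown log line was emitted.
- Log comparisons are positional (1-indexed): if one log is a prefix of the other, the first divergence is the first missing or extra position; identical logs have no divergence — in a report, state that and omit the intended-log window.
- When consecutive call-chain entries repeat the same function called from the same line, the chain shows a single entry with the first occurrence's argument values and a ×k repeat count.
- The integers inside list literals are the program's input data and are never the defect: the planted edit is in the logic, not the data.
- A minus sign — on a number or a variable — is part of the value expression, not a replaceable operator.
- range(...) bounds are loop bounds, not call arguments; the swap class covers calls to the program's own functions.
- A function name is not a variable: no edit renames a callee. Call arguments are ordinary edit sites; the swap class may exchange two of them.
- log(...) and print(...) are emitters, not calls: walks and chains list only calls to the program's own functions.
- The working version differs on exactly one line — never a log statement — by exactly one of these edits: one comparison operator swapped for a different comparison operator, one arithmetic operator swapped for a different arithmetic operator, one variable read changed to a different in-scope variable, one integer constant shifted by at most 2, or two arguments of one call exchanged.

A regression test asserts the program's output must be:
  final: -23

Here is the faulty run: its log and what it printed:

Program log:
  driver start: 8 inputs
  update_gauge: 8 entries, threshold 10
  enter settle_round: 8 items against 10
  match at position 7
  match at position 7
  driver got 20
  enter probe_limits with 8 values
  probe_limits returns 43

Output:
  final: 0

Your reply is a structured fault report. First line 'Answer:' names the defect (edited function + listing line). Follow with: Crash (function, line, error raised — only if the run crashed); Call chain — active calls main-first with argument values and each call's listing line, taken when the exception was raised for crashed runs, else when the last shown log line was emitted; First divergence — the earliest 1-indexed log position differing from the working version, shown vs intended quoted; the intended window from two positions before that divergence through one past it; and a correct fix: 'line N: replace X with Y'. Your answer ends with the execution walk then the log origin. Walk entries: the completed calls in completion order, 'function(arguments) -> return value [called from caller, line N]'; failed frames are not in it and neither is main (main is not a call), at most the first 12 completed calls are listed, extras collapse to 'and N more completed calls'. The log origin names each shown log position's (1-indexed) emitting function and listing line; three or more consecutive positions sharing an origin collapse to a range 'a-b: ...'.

Answer: the defect is in main at line 30.
Key fact: Log streams are identical — the defect surfaces only in the printed output.
Call chain: main -> probe_limits([11, 3, -2, 11, 12, -2, 0, 10]) (called at line 29).
First divergence: none — the logs agree in full.
Execution walk:
  settle_round([11, 3, -2, 11, 12, -2, 0, 10], 10) -> 7  [called from update_gauge, line 10]
  update_gauge([11, 3, -2, 11, 12, -2, 0, 10], 10) -> 20  [called from main, line 27]
  probe_limits([11, 3, -2, 11, 12, -2, 0, 10]) -> 43  [called from main, line 29]
Log origins:
  1 — main, line 26
  2 — update_gauge, line 9
  3 — settle_round, line 2
  4 — settle_round, line 5
  5 — update_gauge, line 11
  6 — main, line 28
  7 — probe_limits, line 16
  8 — probe_limits, line 20
A correct fix: line 30: replace `acc - acc` with `acc - rate`.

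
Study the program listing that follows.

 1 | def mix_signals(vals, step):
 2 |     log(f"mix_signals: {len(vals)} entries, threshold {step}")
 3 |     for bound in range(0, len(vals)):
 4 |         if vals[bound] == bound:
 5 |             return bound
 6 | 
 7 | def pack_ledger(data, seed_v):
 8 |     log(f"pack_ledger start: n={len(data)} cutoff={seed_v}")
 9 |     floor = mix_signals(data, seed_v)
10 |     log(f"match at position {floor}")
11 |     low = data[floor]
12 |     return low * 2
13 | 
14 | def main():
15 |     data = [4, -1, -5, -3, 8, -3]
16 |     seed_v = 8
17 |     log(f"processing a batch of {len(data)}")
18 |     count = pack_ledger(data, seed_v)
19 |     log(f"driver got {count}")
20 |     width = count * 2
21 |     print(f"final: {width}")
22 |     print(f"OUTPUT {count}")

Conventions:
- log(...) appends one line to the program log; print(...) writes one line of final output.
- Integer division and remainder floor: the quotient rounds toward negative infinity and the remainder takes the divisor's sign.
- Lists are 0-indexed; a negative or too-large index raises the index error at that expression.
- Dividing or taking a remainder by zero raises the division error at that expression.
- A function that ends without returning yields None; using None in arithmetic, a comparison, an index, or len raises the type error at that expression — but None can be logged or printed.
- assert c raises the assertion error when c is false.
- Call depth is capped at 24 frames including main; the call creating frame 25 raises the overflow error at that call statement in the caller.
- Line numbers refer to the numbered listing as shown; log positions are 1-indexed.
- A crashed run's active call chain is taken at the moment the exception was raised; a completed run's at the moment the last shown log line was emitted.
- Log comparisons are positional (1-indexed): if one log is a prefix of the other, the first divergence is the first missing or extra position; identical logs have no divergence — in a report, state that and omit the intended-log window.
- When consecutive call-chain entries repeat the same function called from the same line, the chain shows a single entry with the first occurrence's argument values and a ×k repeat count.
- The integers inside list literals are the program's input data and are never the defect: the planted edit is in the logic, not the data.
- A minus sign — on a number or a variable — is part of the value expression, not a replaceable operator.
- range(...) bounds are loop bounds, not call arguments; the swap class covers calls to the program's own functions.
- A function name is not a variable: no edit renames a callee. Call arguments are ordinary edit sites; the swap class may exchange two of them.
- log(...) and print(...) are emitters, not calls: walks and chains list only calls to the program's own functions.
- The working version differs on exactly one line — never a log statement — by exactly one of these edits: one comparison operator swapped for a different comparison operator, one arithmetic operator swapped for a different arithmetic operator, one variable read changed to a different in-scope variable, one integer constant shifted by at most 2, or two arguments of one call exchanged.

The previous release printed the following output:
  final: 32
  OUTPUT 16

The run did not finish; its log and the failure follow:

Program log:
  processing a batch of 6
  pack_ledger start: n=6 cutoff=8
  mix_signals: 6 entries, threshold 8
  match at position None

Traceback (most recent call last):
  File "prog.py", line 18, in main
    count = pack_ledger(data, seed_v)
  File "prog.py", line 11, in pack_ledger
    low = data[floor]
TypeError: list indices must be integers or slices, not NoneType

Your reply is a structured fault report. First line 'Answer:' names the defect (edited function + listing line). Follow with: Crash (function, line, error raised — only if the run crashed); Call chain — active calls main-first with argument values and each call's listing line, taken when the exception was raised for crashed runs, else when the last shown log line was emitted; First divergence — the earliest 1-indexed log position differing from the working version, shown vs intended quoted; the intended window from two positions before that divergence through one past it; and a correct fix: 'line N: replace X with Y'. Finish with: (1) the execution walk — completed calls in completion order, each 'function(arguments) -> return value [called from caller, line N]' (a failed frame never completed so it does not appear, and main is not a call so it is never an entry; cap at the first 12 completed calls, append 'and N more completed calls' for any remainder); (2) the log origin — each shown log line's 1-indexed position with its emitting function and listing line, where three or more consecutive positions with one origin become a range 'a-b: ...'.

Answer: the defect is in mix_signals at line 4.
Key observation: Log line 4 is where behavior first shows: 'match at position None' appears instead of 'match at position 4'.
Crash: pack_ledger, line 11, TypeError.
Call chain: main -> pack_ledger([4, -1, -5, -3, 8, -3], 8) (called at line 18).
First divergence: position 4; shown 'match at position None' vs intended 'match at position 4'.
Intended log window:
  2: pack_ledger start: n=6 cutoff=8
  3: mix_signals: 6 entries, threshold 8
  4: match at position 4
  5: driver got 16
Execution walk:
  mix_signals([4, -1, -5, -3, 8, -3], 8) -> None  [called from pack_ledger, line 9]
Log origin:
  1: from main, line 17
  2: from pack_ledger, line 8
  3: from mix_signals, line 2
  4: from pack_ledger, line 10
A correct fix: line 4: replace `vals[bound] == bound` with `vals[bound] == step`.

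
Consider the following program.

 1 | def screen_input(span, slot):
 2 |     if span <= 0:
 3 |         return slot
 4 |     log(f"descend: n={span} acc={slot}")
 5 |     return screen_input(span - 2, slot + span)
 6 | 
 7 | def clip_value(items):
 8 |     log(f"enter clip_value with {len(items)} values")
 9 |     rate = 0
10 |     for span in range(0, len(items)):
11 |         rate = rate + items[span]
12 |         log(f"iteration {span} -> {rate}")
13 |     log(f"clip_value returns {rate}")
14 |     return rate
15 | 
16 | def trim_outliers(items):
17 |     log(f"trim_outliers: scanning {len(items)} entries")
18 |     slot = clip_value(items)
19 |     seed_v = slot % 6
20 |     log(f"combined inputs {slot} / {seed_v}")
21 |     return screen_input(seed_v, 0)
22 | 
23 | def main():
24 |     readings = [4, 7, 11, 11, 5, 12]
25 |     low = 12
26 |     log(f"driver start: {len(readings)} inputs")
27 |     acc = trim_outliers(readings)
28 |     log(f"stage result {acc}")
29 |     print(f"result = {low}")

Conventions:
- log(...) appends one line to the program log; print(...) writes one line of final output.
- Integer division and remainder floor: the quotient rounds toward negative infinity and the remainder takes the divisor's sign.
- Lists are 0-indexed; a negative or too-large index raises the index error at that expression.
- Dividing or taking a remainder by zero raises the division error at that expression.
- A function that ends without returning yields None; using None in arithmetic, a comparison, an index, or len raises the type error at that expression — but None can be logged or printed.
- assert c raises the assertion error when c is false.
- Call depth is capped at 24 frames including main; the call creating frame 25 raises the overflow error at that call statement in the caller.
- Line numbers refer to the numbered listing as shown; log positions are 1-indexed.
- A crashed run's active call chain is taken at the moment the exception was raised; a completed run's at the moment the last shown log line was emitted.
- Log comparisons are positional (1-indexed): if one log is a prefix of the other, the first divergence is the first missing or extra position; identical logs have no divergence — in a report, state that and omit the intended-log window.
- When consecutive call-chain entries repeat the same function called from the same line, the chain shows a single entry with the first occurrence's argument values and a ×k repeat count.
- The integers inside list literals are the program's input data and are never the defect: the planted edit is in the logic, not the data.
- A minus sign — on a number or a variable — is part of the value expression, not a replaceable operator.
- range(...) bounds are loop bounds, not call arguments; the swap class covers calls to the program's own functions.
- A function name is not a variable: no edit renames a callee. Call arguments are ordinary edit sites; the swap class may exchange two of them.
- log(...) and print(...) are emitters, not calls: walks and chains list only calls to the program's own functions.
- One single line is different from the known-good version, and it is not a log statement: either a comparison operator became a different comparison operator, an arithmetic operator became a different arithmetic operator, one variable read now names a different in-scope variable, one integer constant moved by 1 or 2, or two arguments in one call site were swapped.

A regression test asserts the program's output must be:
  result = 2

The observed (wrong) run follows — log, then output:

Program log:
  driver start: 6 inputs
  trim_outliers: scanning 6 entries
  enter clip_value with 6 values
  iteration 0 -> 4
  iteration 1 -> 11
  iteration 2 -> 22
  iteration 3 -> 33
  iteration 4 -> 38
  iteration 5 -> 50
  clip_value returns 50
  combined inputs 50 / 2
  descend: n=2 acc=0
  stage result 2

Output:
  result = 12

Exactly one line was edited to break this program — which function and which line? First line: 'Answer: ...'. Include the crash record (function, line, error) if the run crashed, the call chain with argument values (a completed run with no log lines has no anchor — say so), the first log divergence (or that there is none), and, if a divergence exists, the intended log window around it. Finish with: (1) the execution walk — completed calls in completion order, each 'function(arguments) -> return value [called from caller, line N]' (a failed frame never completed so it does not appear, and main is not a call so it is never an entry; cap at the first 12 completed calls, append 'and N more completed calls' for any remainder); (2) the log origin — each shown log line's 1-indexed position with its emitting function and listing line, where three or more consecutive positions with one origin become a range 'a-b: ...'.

Answer: the defect is in main at line 29.
Key fact: Nothing in the log betrays the bug — only the output does.
Call chain: main.
First divergence: none; the two logs match at every position.
Execution walk:
  clip_value([4, 7, 11, 11, 5, 12]) -> 50  [called from trim_outliers, line 18]
  screen_input(0, 2) -> 2  [called from screen_input, line 5]
  screen_input(2, 0) -> 2  [called from trim_outliers, line 21]
  trim_outliers([4, 7, 11, 11, 5, 12]) -> 2  [called from main, line 27]
Log line origins:
  1: emitted by main (line 26)
  2: emitted by trim_outliers (line 17)
  3: emitted by clip_value (line 8)
  4-9: emitted by clip_value (line 12)
  10: emitted by clip_value (line 13)
  11: emitted by trim_outliers (line 20)
  12: emitted by screen_input (line 4)
  13: emitted by main (line 28)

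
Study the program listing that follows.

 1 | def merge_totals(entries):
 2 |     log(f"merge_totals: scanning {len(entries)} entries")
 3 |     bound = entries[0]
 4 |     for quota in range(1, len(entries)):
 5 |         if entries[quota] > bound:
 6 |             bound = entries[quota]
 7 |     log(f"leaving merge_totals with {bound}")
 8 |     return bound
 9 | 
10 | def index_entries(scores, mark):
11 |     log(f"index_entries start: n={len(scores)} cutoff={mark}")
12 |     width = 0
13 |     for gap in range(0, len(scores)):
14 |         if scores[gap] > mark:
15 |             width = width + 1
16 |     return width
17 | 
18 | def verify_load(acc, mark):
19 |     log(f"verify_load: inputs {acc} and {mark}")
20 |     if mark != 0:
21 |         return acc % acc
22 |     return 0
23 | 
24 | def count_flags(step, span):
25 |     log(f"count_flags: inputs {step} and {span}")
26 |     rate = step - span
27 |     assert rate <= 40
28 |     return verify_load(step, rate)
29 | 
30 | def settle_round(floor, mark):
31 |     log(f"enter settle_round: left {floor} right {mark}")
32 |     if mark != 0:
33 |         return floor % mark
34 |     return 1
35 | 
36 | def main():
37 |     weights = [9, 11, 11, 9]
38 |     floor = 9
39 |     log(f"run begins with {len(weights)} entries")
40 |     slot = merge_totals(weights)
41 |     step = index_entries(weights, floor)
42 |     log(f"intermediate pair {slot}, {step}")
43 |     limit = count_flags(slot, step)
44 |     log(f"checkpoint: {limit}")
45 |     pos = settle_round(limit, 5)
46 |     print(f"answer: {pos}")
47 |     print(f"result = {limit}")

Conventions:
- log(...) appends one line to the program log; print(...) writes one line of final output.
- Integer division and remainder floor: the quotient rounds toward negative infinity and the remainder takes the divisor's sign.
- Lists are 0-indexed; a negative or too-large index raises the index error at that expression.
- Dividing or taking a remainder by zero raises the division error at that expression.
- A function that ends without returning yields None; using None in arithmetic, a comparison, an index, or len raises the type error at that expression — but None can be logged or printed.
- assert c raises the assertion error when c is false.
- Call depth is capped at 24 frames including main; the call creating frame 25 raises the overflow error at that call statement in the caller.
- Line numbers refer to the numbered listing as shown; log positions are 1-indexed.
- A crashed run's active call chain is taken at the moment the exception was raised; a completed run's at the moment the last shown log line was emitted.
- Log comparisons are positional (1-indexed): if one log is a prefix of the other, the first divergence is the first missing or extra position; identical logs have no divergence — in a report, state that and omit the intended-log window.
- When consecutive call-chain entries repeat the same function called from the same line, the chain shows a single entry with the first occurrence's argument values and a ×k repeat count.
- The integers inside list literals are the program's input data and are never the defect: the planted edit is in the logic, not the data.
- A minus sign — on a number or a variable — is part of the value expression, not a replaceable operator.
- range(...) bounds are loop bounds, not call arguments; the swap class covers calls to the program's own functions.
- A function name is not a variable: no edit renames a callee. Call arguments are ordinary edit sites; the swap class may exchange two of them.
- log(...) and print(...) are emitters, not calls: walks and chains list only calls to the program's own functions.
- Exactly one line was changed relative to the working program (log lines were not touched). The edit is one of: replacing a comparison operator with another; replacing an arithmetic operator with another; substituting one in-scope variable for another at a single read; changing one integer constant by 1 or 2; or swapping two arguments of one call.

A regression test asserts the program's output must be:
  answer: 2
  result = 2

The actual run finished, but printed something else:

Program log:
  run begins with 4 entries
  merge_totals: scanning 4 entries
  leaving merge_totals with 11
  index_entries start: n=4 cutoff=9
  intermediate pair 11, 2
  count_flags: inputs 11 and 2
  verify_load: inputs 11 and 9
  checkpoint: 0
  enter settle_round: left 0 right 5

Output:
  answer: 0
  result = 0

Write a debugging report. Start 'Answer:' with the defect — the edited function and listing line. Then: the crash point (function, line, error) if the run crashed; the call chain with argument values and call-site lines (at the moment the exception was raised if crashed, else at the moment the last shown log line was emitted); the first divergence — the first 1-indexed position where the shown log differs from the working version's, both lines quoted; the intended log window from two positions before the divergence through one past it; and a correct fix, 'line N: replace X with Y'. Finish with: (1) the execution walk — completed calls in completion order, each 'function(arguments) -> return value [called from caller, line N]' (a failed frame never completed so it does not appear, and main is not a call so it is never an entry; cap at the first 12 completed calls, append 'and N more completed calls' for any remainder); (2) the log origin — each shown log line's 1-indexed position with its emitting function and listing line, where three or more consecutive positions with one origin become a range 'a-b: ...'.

Answer: the defect is in verify_load at line 21.
The tell: The log first diverges at position 8: the faulty run prints 'checkpoint: 0' where the working version prints 'checkpoint: 2'.
Call chain: main -> settle_round(0, 5) (called at line 45).
First divergence: position 8 — shown 'checkpoint: 0', intended 'checkpoint: 2'.
Intended log window:
  6: count_flags: inputs 11 and 2
  7: verify_load: inputs 11 and 9
  8: checkpoint: 2
  9: enter settle_round: left 2 right 5
Execution walk:
  merge_totals([9, 11, 11, 9]) -> 11  [called from main, line 40]
  index_entries([9, 11, 11, 9], 9) -> 2  [called from main, line 41]
  verify_load(11, 9) -> 0  [called from count_flags, line 28]
  count_flags(11, 2) -> 0  [called from main, line 43]
  settle_round(0, 5) -> 0  [called from main, line 45]
Log line origins:
  1: logged in main at line 39
  2: logged in merge_totals at line 2
  3: logged in merge_totals at line 7
  4: logged in index_entries at line 11
  5: logged in main at line 42
  6: logged in count_flags at line 25
  7: logged in verify_load at line 19
  8: logged in main at line 44
  9: logged in settle_round at line 31
A correct fix: line 21: replace `acc % acc` with `acc % mark`.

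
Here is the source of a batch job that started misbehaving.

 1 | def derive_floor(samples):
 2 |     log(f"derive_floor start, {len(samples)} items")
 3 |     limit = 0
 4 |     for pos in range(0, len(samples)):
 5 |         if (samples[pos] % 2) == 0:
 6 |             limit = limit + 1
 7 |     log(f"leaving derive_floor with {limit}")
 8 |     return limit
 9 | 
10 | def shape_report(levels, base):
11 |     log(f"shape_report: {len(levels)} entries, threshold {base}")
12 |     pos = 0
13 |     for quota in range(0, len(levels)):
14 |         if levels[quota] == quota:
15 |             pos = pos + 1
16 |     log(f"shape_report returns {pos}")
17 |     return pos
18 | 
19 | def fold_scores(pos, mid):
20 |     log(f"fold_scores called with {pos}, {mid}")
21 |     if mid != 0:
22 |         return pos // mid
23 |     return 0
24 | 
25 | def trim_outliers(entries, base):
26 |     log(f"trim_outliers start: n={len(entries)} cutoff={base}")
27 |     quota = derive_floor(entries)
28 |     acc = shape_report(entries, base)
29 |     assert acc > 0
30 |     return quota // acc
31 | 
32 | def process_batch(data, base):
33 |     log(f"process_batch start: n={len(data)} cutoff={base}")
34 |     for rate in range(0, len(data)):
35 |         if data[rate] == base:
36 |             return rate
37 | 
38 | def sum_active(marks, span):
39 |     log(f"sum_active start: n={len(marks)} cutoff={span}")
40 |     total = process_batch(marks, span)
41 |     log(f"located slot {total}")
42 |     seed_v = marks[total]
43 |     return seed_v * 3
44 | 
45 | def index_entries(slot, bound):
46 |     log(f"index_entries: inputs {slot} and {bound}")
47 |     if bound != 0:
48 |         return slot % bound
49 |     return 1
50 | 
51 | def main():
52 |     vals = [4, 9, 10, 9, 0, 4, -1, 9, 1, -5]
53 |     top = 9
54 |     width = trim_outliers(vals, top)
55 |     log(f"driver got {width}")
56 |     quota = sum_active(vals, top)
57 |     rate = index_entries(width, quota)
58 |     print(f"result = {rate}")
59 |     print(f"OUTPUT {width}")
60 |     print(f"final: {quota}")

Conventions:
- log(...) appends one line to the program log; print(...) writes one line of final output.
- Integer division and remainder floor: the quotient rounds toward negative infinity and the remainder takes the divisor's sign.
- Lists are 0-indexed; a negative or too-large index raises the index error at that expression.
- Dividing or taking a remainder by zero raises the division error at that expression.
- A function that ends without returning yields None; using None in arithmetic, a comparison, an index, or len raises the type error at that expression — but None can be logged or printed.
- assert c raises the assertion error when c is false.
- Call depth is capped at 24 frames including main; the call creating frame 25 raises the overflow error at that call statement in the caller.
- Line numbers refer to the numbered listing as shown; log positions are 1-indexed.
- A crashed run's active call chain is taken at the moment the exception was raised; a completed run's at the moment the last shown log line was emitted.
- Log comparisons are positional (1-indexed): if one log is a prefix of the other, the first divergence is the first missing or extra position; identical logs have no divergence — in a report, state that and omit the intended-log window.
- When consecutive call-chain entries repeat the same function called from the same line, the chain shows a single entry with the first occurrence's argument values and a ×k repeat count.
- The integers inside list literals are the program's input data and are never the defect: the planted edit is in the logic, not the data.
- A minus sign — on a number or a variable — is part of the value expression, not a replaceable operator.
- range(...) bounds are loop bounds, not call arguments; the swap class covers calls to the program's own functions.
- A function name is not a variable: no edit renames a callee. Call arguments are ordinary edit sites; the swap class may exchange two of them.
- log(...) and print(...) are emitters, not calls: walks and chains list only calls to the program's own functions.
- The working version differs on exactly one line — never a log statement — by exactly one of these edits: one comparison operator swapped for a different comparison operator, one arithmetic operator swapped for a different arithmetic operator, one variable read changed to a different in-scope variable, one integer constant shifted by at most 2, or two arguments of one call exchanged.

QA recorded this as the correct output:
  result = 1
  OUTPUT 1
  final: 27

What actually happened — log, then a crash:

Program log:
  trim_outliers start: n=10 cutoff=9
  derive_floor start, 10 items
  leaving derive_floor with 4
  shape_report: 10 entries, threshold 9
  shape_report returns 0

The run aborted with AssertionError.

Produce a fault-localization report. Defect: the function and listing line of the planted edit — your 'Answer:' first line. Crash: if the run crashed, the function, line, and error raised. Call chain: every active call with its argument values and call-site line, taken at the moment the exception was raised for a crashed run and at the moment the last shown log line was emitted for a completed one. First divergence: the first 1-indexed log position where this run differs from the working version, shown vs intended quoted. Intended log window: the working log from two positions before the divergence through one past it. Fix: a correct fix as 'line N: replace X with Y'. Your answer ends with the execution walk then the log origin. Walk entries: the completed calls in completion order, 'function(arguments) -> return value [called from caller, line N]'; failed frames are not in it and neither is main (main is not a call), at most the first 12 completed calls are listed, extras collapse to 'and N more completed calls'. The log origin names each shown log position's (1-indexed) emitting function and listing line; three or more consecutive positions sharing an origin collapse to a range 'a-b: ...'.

Answer: the defect is in shape_report at line 14.
Key observation: The earliest visible damage is log position 5 — 'shape_report returns 0' rather than the intended 'shape_report returns 3'.
Crash: trim_outliers, line 29, AssertionError.
Call chain: main -> trim_outliers([4, 9, 10, 9, 0, 4, -1, 9, 1, -5], 9) (called at line 54).
First divergence: at position 5 the run shows 'shape_report returns 0' where the working version logs 'shape_report returns 3'.
Intended log window:
  3: leaving derive_floor with 4
  4: shape_report: 10 entries, threshold 9
  5: shape_report returns 3
  6: driver got 1
Execution walk:
  derive_floor([4, 9, 10, 9, 0, 4, -1, 9, 1, -5]) -> 4  [called from trim_outliers, line 27]
  shape_report([4, 9, 10, 9, 0, 4, -1, 9, 1, -5], 9) -> 0  [called from trim_outliers, line 28]
Log origin:
  1: from trim_outliers, line 26
  2: from derive_floor, line 2
  3: from derive_floor, line 7
  4: from shape_report, line 11
  5: from shape_report, line 16
A correct fix: line 14: replace `levels[quota] == quota` with `levels[quota] == base`.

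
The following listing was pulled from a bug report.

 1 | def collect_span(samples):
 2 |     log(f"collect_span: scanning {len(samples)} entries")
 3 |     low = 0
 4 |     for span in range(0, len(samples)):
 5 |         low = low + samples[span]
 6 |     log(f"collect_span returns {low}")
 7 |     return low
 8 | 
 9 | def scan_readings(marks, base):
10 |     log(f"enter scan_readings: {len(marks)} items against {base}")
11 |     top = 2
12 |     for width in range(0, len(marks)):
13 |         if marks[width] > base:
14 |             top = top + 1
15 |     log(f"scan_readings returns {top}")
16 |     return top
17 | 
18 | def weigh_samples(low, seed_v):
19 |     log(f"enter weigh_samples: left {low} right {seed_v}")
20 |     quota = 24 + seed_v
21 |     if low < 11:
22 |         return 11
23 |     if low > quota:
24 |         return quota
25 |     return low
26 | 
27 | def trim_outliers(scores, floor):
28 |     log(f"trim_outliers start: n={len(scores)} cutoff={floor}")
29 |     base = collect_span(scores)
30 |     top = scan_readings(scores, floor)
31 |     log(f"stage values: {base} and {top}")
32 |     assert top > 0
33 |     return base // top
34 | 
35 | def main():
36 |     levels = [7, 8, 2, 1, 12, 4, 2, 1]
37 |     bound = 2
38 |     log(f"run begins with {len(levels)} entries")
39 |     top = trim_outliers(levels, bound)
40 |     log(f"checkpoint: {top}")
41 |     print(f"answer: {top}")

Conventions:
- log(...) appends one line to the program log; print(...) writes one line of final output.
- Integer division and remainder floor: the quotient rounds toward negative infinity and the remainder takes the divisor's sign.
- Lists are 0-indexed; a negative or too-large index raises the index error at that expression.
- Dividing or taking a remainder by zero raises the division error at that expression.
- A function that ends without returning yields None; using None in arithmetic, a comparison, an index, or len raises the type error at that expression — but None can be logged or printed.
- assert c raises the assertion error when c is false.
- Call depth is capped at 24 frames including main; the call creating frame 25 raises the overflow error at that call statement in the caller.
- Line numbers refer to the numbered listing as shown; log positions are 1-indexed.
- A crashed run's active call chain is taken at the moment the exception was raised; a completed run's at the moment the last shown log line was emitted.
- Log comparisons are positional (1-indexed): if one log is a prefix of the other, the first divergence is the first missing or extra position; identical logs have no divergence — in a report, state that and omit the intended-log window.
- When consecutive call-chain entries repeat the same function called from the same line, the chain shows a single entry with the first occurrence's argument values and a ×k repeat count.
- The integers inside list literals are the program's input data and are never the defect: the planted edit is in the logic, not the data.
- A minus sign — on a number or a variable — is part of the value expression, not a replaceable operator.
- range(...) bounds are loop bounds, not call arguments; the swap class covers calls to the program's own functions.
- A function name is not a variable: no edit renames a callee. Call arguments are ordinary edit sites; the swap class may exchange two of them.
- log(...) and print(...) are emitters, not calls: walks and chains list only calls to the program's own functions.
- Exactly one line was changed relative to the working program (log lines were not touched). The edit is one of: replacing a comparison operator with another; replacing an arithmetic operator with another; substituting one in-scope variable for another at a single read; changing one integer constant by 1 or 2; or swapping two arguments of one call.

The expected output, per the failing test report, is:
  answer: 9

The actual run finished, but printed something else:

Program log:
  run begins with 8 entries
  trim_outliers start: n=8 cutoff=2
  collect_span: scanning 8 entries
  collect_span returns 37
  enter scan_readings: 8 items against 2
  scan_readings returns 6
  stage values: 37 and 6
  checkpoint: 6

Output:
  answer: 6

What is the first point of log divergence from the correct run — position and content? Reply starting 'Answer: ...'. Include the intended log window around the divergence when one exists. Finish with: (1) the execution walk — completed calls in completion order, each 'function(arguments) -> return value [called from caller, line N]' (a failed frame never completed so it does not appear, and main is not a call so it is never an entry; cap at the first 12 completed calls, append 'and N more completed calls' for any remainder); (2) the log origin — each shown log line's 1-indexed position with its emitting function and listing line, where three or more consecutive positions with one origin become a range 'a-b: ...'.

Answer: position 6 — shown 'scan_readings returns 6', intended 'scan_readings returns 4'.
Intended log window:
  4: collect_span returns 37
  5: enter scan_readings: 8 items against 2
  6: scan_readings returns 4
  7: stage values: 37 and 4
Execution walk:
  collect_span([7, 8, 2, 1, 12, 4, 2, 1]) -> 37  [called from trim_outliers, line 29]
  scan_readings([7, 8, 2, 1, 12, 4, 2, 1], 2) -> 6  [called from trim_outliers, line 30]
  trim_outliers([7, 8, 2, 1, 12, 4, 2, 1], 2) -> 6  [called from main, line 39]
Log origin:
  1: logged in main at line 38
  2: logged in trim_outliers at line 28
  3: logged in collect_span at line 2
  4: logged in collect_span at line 6
  5: logged in scan_readings at line 10
  6: logged in scan_readings at line 15
  7: logged in trim_outliers at line 31
  8: logged in main at line 40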